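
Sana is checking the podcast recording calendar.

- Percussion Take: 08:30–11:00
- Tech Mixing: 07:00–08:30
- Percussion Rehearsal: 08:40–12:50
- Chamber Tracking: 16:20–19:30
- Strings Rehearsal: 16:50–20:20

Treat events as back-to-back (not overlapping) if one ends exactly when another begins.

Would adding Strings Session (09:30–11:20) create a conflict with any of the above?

Tech Mixing: ends 08:30 at or before Strings Session starts 09:30 → clear.
Percussion Take: starts 08:30 before Strings Session ends 11:20, and ends 11:00 after Strings Session starts 09:30 → overlap.
Percussion Rehearsal: starts 08:40 before Strings Session ends 11:20, and ends 12:50 after Strings Session starts 09:30 → overlap.
Chamber Tracking: starts 16:20 at or after Strings Session ends 11:20 → clear.
Strings Rehearsal: starts 16:50 at or after Strings Session ends 11:20 → clear.
Strings Session overlaps Percussion Rehearsal, Percussion Take.

Yes — it overlaps Percussion Rehearsal, Percussion Take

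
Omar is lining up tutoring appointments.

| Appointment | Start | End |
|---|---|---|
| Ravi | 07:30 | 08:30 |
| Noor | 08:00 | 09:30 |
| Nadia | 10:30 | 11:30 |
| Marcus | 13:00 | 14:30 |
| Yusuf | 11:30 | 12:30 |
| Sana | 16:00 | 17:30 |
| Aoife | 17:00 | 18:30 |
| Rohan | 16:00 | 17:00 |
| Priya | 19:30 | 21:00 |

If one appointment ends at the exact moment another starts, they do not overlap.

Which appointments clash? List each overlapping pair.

Sorted by start: Ravi, Noor, Nadia, Yusuf, Marcus, Sana, Rohan, Aoife, Priya.
Noor starts before Ravi ends → Ravi and Noor overlap.
Nadia starts after Ravi ends, so nothing later overlaps Ravi either.
Nadia starts after Noor ends, so nothing later overlaps Noor either.
Yusuf starts exactly when Nadia ends (back-to-back, no overlap), so nothing later overlaps Nadia either.
Marcus starts after Yusuf ends, so nothing later overlaps Yusuf either.
Sana starts after Marcus ends, so nothing later overlaps Marcus either.
Rohan starts before Sana ends → Sana and Rohan overlap.
Aoife starts before Sana ends → Sana and Aoife overlap.
Priya starts after Sana ends.
Aoife starts exactly when Rohan ends (back-to-back, no overlap), so nothing later overlaps Rohan either.
Priya starts after Aoife ends.

Aoife & Sana, Noor & Ravi, Rohan & Sana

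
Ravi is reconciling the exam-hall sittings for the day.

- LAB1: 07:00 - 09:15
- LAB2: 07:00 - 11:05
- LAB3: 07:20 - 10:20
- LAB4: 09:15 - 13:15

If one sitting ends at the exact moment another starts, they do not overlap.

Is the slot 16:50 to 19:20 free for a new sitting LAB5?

LAB1: ends 09:15 at or before LAB5 starts 16:50 → clear.
LAB2: ends 11:05 at or before LAB5 starts 16:50 → clear.
LAB3: ends 10:20 at or before LAB5 starts 16:50 → clear.
LAB4: ends 13:15 at or before LAB5 starts 16:50 → clear.

Yes — the slot is free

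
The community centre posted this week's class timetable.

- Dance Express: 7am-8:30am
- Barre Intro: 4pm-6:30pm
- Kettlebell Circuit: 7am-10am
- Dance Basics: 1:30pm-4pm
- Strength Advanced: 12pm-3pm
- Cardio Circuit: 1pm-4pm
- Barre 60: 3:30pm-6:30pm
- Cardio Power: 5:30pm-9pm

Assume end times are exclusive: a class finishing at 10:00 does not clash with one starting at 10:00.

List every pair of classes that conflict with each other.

Sorted by start: Dance Express, Kettlebell Circuit, Strength Advanced, Cardio Circuit, Dance Basics, Barre 60, Barre Intro, Cardio Power.
Kettlebell Circuit starts before Dance Express ends → Dance Express and Kettlebell Circuit overlap.
Strength Advanced starts after Dance Express ends; Dance Express is clear from here.
Strength Advanced starts after Kettlebell Circuit ends; Kettlebell Circuit is clear from here.
Cardio Circuit starts before Strength Advanced ends → Strength Advanced and Cardio Circuit overlap.
Dance Basics starts before Strength Advanced ends → Strength Advanced and Dance Basics overlap.
Barre 60 starts after Strength Advanced ends; Strength Advanced is clear from here.
Dance Basics starts before Cardio Circuit ends → Cardio Circuit and Dance Basics overlap.
Barre 60 starts before Cardio Circuit ends → Cardio Circuit and Barre 60 overlap.
Barre Intro starts exactly when Cardio Circuit ends (back-to-back, no overlap); Cardio Circuit is clear from here.
Barre 60 starts before Dance Basics ends → Dance Basics and Barre 60 overlap.
Barre Intro starts exactly when Dance Basics ends (back-to-back, no overlap); Dance Basics is clear from here.
Barre Intro starts before Barre 60 ends → Barre 60 and Barre Intro overlap.
Cardio Power starts before Barre 60 ends → Barre 60 and Cardio Power overlap.
Cardio Power starts before Barre Intro ends → Barre Intro and Cardio Power overlap.

Barre 60 & Barre Intro, Barre 60 & Cardio Circuit, Barre 60 & Cardio Power, Barre 60 & Dance Basics, Barre Intro & Cardio Power, Cardio Circuit & Dance Basics, Cardio Circuit & Strength Advanced, Dance Basics & Strength Advanced, Dance Express & Kettlebell Circuit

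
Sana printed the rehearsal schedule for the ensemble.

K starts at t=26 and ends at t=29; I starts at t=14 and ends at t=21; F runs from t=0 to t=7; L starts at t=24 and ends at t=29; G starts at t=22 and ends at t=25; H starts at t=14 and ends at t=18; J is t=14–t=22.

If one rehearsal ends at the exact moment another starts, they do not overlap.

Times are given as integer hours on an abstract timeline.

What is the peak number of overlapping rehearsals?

Sweep the timeline, counting +1 at each start and −1 at each end (ends before starts at a tie):
t=0 start F → 1
t=7 end F → 0
t=14 start H → 1
t=14 start I → 2
t=14 start J → 3
t=18 end H → 2
t=21 end I → 1
t=22 end J → 0
t=22 start G → 1
t=24 start L → 2
t=25 end G → 1
t=26 start K → 2
t=29 end K → 1
t=29 end L → 0
Peak is 3, at t=14 (H, I, J).

3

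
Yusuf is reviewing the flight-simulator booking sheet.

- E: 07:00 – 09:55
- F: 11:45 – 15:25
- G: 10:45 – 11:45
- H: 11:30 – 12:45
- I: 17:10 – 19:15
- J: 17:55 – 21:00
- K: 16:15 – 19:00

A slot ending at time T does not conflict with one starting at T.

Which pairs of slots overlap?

Sorted by start: E, G, H, F, K, I, J.
G starts after E ends; E is clear from here.
H starts before G ends → G and H overlap.
F starts exactly when G ends (back-to-back, no overlap); G is clear from here.
F starts before H ends → H and F overlap.
K starts after H ends; H is clear from here.
K starts after F ends; F is clear from here.
I starts before K ends → K and I overlap.
J starts before K ends → K and J overlap.
J starts before I ends → I and J overlap.

F & H, G & H, I & J, I & K, J & K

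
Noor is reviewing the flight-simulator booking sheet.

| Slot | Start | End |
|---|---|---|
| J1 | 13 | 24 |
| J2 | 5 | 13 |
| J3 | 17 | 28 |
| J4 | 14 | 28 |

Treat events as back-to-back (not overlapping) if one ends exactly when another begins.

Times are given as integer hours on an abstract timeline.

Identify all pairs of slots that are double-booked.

J1 & J3, J1 & J4, J3 & J4

Sorted by start: J2, J1, J4, J3.
J1 starts exactly when J2 ends (back-to-back, no overlap) — done with J2.
J4 starts before J1 ends → J1 and J4 overlap.
J3 starts before J1 ends → J1 and J3 overlap.
J3 starts before J4 ends → J4 and J3 overlap.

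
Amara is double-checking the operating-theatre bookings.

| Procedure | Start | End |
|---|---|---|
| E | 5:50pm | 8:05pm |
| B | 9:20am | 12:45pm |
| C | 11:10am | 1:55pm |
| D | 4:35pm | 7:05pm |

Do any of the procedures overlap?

Yes

Sorted by start: B, C, D, E.
C starts before B ends → B and C overlap.
That's a conflict, so the schedule is not conflict-free.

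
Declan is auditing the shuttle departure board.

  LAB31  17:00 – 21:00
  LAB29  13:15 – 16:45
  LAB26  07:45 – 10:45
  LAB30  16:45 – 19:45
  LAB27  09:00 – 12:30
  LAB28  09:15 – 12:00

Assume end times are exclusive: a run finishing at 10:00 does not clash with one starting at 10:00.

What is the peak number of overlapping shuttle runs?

3

Sort all start/end points and keep a running count:
07:45 start LAB26 → 1
09:00 start LAB27 → 2
09:15 start LAB28 → 3
10:45 end LAB26 → 2
12:00 end LAB28 → 1
12:30 end LAB27 → 0
13:15 start LAB29 → 1
16:45 end LAB29 → 0
16:45 start LAB30 → 1
17:00 start LAB31 → 2
19:45 end LAB30 → 1
21:00 end LAB31 → 0
Peak is 3, at 09:15 (LAB26, LAB27, LAB28).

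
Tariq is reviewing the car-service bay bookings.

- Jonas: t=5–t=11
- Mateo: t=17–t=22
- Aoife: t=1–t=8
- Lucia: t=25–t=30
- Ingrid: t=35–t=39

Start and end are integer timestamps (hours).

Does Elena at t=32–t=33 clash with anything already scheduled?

No — it doesn't clash with anything

Aoife: ends t=8 at or before Elena starts t=32 → clear.
Jonas: ends t=11 at or before Elena starts t=32 → clear.
Mateo: ends t=22 at or before Elena starts t=32 → clear.
Lucia: ends t=30 at or before Elena starts t=32 → clear.
Ingrid: starts t=35 at or after Elena ends t=33 → clear.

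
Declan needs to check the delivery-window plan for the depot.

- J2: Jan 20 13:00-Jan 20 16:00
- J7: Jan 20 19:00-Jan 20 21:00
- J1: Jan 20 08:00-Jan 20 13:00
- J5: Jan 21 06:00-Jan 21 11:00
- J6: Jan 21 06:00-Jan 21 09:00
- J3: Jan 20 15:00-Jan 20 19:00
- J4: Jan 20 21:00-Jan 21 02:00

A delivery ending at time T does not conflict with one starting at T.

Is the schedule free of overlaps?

No

Two intervals overlap when each starts before the other ends.
Sorted by start: J1, J2, J3, J7, J4, J5, J6.
J2 starts exactly when J1 ends (back-to-back, no overlap) — done with J1.
J3 starts before J2 ends → J2 and J3 overlap.
That's a conflict, so the schedule is not conflict-free.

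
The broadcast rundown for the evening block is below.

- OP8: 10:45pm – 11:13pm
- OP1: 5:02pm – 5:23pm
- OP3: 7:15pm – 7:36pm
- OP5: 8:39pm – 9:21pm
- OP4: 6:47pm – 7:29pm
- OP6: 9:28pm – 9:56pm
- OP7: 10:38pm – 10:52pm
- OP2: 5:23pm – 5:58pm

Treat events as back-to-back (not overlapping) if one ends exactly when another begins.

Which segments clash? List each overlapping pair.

Check each pair: they overlap iff neither finishes before the other starts.
Sorted by start: OP1, OP2, OP4, OP3, OP5, OP6, OP7, OP8.
OP2 starts exactly when OP1 ends (back-to-back, no overlap), so nothing later overlaps OP1 either.
OP4 starts after OP2 ends, so nothing later overlaps OP2 either.
OP3 starts before OP4 ends → OP4 and OP3 overlap.
OP5 starts after OP4 ends, so nothing later overlaps OP4 either.
OP5 starts after OP3 ends, so nothing later overlaps OP3 either.
OP6 starts after OP5 ends, so nothing later overlaps OP5 either.
OP7 starts after OP6 ends, so nothing later overlaps OP6 either.
OP8 starts before OP7 ends → OP7 and OP8 overlap.

OP3 & OP4, OP7 & OP8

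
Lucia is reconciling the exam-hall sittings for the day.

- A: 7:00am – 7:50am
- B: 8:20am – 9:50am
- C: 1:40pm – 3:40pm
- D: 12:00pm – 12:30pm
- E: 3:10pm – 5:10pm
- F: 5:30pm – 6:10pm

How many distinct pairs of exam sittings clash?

1

Sorted by start: A, B, D, C, E, F.
B starts after A ends, so A has no further overlaps.
D starts after B ends, so B has no further overlaps.
C starts after D ends, so D has no further overlaps.
E starts before C ends → C and E overlap.
F starts after C ends.
F starts after E ends.
Overlapping pairs: C & E — 1 in total.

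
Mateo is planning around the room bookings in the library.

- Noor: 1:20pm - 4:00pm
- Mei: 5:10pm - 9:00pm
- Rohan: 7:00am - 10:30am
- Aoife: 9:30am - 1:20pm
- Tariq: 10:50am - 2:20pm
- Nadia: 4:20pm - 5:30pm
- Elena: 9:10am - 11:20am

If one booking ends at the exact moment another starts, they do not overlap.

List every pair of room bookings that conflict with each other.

Aoife & Elena, Aoife & Rohan, Aoife & Tariq, Elena & Rohan, Elena & Tariq, Mei & Nadia, Noor & Tariq

Two intervals overlap when each starts before the other ends.
Sorted by start: Rohan, Elena, Aoife, Tariq, Noor, Nadia, Mei.
Elena starts before Rohan ends → Rohan and Elena overlap.
Aoife starts before Rohan ends → Rohan and Aoife overlap.
Tariq starts after Rohan ends — done with Rohan.
Aoife starts before Elena ends → Elena and Aoife overlap.
Tariq starts before Elena ends → Elena and Tariq overlap.
Noor starts after Elena ends — done with Elena.
Tariq starts before Aoife ends → Aoife and Tariq overlap.
Noor starts exactly when Aoife ends (back-to-back, no overlap) — done with Aoife.
Noor starts before Tariq ends → Tariq and Noor overlap.
Nadia starts after Tariq ends — done with Tariq.
Nadia starts after Noor ends — done with Noor.
Mei starts before Nadia ends → Nadia and Mei overlap.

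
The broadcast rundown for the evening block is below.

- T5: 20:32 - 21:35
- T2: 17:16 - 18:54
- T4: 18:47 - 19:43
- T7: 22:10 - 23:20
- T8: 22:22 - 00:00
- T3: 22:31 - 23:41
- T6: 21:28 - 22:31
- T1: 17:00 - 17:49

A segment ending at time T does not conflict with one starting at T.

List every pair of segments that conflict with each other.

T1 & T2, T2 & T4, T3 & T7, T3 & T8, T5 & T6, T6 & T7, T6 & T8, T7 & T8

Two intervals overlap when each starts before the other ends.
Sorted by start: T1, T2, T4, T5, T6, T7, T8, T3.
T2 starts before T1 ends → T1 and T2 overlap.
T4 starts after T1 ends — done with T1.
T4 starts before T2 ends → T2 and T4 overlap.
T5 starts after T2 ends — done with T2.
T5 starts after T4 ends — done with T4.
T6 starts before T5 ends → T5 and T6 overlap.
T7 starts after T5 ends — done with T5.
T7 starts before T6 ends → T6 and T7 overlap.
T8 starts before T6 ends → T6 and T8 overlap.
T3 starts exactly when T6 ends (back-to-back, no overlap).
T8 starts before T7 ends → T7 and T8 overlap.
T3 starts before T7 ends → T7 and T3 overlap.
T3 starts before T8 ends → T8 and T3 overlap.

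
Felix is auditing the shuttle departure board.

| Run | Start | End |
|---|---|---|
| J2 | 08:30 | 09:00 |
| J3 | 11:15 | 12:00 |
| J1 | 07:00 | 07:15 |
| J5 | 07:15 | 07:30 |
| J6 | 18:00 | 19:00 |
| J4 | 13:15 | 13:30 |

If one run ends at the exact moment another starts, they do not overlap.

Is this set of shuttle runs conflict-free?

Sorted by start: J1, J5, J2, J3, J4, J6.
J5 starts exactly when J1 ends (back-to-back, no overlap), so J1 has no further overlaps.
J2 starts after J5 ends, so J5 has no further overlaps.
J3 starts after J2 ends, so J2 has no further overlaps.
J4 starts after J3 ends, so J3 has no further overlaps.
J6 starts after J4 ends.
Every pair is clear; the schedule has no overlaps.

Yes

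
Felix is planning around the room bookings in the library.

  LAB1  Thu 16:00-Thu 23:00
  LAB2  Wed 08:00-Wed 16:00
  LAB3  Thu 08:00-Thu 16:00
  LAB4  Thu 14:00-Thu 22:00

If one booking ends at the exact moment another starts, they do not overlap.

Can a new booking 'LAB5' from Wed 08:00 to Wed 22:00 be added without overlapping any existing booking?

No — it overlaps LAB2

LAB2: starts Wed 08:00 before LAB5 ends Wed 22:00, and ends Wed 16:00 after LAB5 starts Wed 08:00 → overlap.
LAB3: starts Thu 08:00 at or after LAB5 ends Wed 22:00 → clear.
LAB4: starts Thu 14:00 at or after LAB5 ends Wed 22:00 → clear.
LAB1: starts Thu 16:00 at or after LAB5 ends Wed 22:00 → clear.
LAB5 overlaps LAB2.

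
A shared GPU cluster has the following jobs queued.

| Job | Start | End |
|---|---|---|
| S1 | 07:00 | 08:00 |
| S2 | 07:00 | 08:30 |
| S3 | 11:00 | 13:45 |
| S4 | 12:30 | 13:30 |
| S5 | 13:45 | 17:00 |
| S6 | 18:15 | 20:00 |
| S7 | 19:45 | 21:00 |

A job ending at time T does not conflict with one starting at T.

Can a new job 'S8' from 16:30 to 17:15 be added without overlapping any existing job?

No — it overlaps S5

S1: ends 08:00 at or before S8 starts 16:30 → clear.
S2: ends 08:30 at or before S8 starts 16:30 → clear.
S3: ends 13:45 at or before S8 starts 16:30 → clear.
S4: ends 13:30 at or before S8 starts 16:30 → clear.
S5: starts 13:45 before S8 ends 17:15, and ends 17:00 after S8 starts 16:30 → overlap.
S6: starts 18:15 at or after S8 ends 17:15 → clear.
S7: starts 19:45 at or after S8 ends 17:15 → clear.
S8 overlaps S5.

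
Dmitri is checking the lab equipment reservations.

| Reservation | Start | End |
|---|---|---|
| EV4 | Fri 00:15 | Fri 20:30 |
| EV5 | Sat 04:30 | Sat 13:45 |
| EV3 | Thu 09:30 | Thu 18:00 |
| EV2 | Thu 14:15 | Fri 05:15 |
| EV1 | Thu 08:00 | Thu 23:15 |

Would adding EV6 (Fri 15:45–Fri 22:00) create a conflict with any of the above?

Yes — it overlaps EV4

EV1: ends Thu 23:15 at or before EV6 starts Fri 15:45 → clear.
EV3: ends Thu 18:00 at or before EV6 starts Fri 15:45 → clear.
EV2: ends Fri 05:15 at or before EV6 starts Fri 15:45 → clear.
EV4: starts Fri 00:15 before EV6 ends Fri 22:00, and ends Fri 20:30 after EV6 starts Fri 15:45 → overlap.
EV5: starts Sat 04:30 at or after EV6 ends Fri 22:00 → clear.
EV6 overlaps EV4.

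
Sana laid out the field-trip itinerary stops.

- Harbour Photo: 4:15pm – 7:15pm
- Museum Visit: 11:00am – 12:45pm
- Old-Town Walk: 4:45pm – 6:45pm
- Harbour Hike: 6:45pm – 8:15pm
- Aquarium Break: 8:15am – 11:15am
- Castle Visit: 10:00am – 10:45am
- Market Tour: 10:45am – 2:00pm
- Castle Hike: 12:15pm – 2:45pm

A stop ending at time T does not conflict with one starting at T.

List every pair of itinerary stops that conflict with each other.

Aquarium Break & Castle Visit, Aquarium Break & Market Tour, Aquarium Break & Museum Visit, Castle Hike & Market Tour, Castle Hike & Museum Visit, Harbour Hike & Harbour Photo, Harbour Photo & Old-Town Walk, Market Tour & Museum Visit

Sorted by start: Aquarium Break, Castle Visit, Market Tour, Museum Visit, Castle Hike, Harbour Photo, Old-Town Walk, Harbour Hike.
Castle Visit starts before Aquarium Break ends → Aquarium Break and Castle Visit overlap.
Market Tour starts before Aquarium Break ends → Aquarium Break and Market Tour overlap.
Museum Visit starts before Aquarium Break ends → Aquarium Break and Museum Visit overlap.
Castle Hike starts after Aquarium Break ends, so Aquarium Break has no further overlaps.
Market Tour starts exactly when Castle Visit ends (back-to-back, no overlap), so Castle Visit has no further overlaps.
Museum Visit starts before Market Tour ends → Market Tour and Museum Visit overlap.
Castle Hike starts before Market Tour ends → Market Tour and Castle Hike overlap.
Harbour Photo starts after Market Tour ends, so Market Tour has no further overlaps.
Castle Hike starts before Museum Visit ends → Museum Visit and Castle Hike overlap.
Harbour Photo starts after Museum Visit ends, so Museum Visit has no further overlaps.
Harbour Photo starts after Castle Hike ends, so Castle Hike has no further overlaps.
Old-Town Walk starts before Harbour Photo ends → Harbour Photo and Old-Town Walk overlap.
Harbour Hike starts before Harbour Photo ends → Harbour Photo and Harbour Hike overlap.
Harbour Hike starts exactly when Old-Town Walk ends (back-to-back, no overlap).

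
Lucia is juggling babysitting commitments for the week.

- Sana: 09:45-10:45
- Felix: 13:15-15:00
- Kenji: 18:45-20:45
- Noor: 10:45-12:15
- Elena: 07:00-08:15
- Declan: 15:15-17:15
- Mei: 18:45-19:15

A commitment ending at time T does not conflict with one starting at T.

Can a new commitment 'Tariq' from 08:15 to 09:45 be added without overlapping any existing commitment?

Yes — the slot is free

Elena: ends 08:15 at or before Tariq starts 08:15 → clear.
Sana: starts 09:45 at or after Tariq ends 09:45 → clear.
Noor: starts 10:45 at or after Tariq ends 09:45 → clear.
Felix: starts 13:15 at or after Tariq ends 09:45 → clear.
Declan: starts 15:15 at or after Tariq ends 09:45 → clear.
Kenji: starts 18:45 at or after Tariq ends 09:45 → clear.
Mei: starts 18:45 at or after Tariq ends 09:45 → clear.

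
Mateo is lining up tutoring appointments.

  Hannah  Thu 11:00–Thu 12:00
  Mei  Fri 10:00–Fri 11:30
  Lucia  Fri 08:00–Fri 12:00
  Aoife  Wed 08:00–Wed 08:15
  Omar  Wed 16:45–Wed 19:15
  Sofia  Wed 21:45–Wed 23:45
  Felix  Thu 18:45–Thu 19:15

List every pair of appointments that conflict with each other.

Check each pair: they overlap iff neither finishes before the other starts.
Sorted by start: Aoife, Omar, Sofia, Hannah, Felix, Lucia, Mei.
Omar starts after Aoife ends — done with Aoife.
Sofia starts after Omar ends — done with Omar.
Hannah starts after Sofia ends — done with Sofia.
Felix starts after Hannah ends — done with Hannah.
Lucia starts after Felix ends — done with Felix.
Mei starts before Lucia ends → Lucia and Mei overlap.

Lucia & Mei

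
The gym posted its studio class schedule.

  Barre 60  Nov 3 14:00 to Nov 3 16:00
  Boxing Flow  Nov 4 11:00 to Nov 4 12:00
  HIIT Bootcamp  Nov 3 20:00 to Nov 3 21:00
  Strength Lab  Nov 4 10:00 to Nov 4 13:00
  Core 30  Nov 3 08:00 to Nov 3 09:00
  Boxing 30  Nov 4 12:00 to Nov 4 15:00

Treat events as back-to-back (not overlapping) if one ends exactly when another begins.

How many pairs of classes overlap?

2

Two intervals overlap when each starts before the other ends.
Sorted by start: Core 30, Barre 60, HIIT Bootcamp, Strength Lab, Boxing Flow, Boxing 30.
Barre 60 starts after Core 30 ends; Core 30 is clear from here.
HIIT Bootcamp starts after Barre 60 ends; Barre 60 is clear from here.
Strength Lab starts after HIIT Bootcamp ends; HIIT Bootcamp is clear from here.
Boxing Flow starts before Strength Lab ends → Strength Lab and Boxing Flow overlap.
Boxing 30 starts before Strength Lab ends → Strength Lab and Boxing 30 overlap.
Boxing 30 starts exactly when Boxing Flow ends (back-to-back, no overlap).
Overlapping pairs: Boxing 30 & Strength Lab, Boxing Flow & Strength Lab — 2 in total.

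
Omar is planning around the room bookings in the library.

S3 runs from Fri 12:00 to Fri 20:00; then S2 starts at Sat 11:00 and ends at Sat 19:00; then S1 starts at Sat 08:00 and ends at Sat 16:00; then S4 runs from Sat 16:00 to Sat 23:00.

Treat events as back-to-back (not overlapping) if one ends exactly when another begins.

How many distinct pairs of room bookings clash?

2

Two intervals overlap when each starts before the other ends.
Sorted by start: S3, S1, S2, S4.
S1 starts after S3 ends; S3 is clear from here.
S2 starts before S1 ends → S1 and S2 overlap.
S4 starts exactly when S1 ends (back-to-back, no overlap).
S4 starts before S2 ends → S2 and S4 overlap.
Overlapping pairs: S1 & S2, S2 & S4 — 2 in total.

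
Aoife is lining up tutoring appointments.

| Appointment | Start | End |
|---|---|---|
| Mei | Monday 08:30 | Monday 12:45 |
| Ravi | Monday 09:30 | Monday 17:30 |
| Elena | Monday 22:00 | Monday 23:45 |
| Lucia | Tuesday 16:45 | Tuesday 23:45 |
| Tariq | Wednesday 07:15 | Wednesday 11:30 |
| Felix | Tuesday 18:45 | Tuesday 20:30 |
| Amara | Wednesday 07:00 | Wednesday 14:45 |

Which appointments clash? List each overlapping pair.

Amara & Tariq, Felix & Lucia, Mei & Ravi

Sorted by start: Mei, Ravi, Elena, Lucia, Felix, Amara, Tariq.
Ravi starts before Mei ends → Mei and Ravi overlap.
Elena starts after Mei ends — done with Mei.
Elena starts after Ravi ends — done with Ravi.
Lucia starts after Elena ends — done with Elena.
Felix starts before Lucia ends → Lucia and Felix overlap.
Amara starts after Lucia ends — done with Lucia.
Amara starts after Felix ends — done with Felix.
Tariq starts before Amara ends → Amara and Tariq overlap.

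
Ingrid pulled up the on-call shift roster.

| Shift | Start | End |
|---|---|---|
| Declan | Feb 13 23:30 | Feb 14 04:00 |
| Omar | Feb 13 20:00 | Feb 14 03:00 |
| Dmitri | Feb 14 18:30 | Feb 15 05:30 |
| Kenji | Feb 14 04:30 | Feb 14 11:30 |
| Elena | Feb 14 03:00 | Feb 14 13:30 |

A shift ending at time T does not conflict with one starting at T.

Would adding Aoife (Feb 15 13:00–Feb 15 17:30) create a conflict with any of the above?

Omar: ends Feb 14 03:00 at or before Aoife starts Feb 15 13:00 → clear.
Declan: ends Feb 14 04:00 at or before Aoife starts Feb 15 13:00 → clear.
Elena: ends Feb 14 13:30 at or before Aoife starts Feb 15 13:00 → clear.
Kenji: ends Feb 14 11:30 at or before Aoife starts Feb 15 13:00 → clear.
Dmitri: ends Feb 15 05:30 at or before Aoife starts Feb 15 13:00 → clear.

No — it doesn't clash with anything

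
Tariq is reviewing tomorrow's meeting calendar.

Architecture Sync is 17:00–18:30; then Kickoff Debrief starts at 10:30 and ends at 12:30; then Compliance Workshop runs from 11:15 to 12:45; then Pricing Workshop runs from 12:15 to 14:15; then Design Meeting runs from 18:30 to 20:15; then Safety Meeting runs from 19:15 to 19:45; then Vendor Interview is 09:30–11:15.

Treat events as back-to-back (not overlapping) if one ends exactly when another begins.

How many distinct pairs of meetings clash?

Check each pair: they overlap iff neither finishes before the other starts.
Sorted by start: Vendor Interview, Kickoff Debrief, Compliance Workshop, Pricing Workshop, Architecture Sync, Design Meeting, Safety Meeting.
Kickoff Debrief starts before Vendor Interview ends → Vendor Interview and Kickoff Debrief overlap.
Compliance Workshop starts exactly when Vendor Interview ends (back-to-back, no overlap) — done with Vendor Interview.
Compliance Workshop starts before Kickoff Debrief ends → Kickoff Debrief and Compliance Workshop overlap.
Pricing Workshop starts before Kickoff Debrief ends → Kickoff Debrief and Pricing Workshop overlap.
Architecture Sync starts after Kickoff Debrief ends — done with Kickoff Debrief.
Pricing Workshop starts before Compliance Workshop ends → Compliance Workshop and Pricing Workshop overlap.
Architecture Sync starts after Compliance Workshop ends — done with Compliance Workshop.
Architecture Sync starts after Pricing Workshop ends — done with Pricing Workshop.
Design Meeting starts exactly when Architecture Sync ends (back-to-back, no overlap) — done with Architecture Sync.
Safety Meeting starts before Design Meeting ends → Design Meeting and Safety Meeting overlap.
Overlapping pairs: Compliance Workshop & Kickoff Debrief, Compliance Workshop & Pricing Workshop, Design Meeting & Safety Meeting, Kickoff Debrief & Pricing Workshop, Kickoff Debrief & Vendor Interview — 5 in total.

5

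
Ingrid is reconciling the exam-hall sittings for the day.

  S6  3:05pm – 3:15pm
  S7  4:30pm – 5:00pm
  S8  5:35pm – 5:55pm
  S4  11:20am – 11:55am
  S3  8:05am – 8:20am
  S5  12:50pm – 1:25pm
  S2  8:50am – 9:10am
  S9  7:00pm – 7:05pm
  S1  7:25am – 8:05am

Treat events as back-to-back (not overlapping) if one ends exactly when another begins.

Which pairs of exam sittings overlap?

Sorted by start: S1, S3, S2, S4, S5, S6, S7, S8, S9.
S3 starts exactly when S1 ends (back-to-back, no overlap); S1 is clear from here.
S2 starts after S3 ends; S3 is clear from here.
S4 starts after S2 ends; S2 is clear from here.
S5 starts after S4 ends; S4 is clear from here.
S6 starts after S5 ends; S5 is clear from here.
S7 starts after S6 ends; S6 is clear from here.
S8 starts after S7 ends; S7 is clear from here.
S9 starts after S8 ends.

no overlapping pairs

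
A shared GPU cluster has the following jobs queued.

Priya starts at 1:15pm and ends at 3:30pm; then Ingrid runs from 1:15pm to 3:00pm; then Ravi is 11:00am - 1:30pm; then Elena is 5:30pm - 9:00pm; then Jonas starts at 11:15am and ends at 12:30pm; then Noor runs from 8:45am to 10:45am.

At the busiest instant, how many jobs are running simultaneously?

3

Sweep the timeline, counting +1 at each start and −1 at each end (ends before starts at a tie):
8:45am start Noor → 1
10:45am end Noor → 0
11:00am start Ravi → 1
11:15am start Jonas → 2
12:30pm end Jonas → 1
1:15pm start Ingrid → 2
1:15pm start Priya → 3
1:30pm end Ravi → 2
3:00pm end Ingrid → 1
3:30pm end Priya → 0
5:30pm start Elena → 1
9:00pm end Elena → 0
Peak is 3, at 1:15pm (Ingrid, Priya, Ravi).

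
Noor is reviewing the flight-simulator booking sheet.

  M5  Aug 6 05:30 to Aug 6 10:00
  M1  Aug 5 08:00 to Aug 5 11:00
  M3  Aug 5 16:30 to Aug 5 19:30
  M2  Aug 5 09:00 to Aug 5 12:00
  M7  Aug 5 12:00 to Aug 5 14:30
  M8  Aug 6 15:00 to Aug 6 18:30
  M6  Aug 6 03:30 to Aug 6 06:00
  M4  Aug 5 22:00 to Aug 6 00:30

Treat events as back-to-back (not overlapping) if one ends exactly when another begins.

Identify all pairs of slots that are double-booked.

Sorted by start: M1, M2, M7, M3, M4, M6, M5, M8.
M2 starts before M1 ends → M1 and M2 overlap.
M7 starts after M1 ends; M1 is clear from here.
M7 starts exactly when M2 ends (back-to-back, no overlap); M2 is clear from here.
M3 starts after M7 ends; M7 is clear from here.
M4 starts after M3 ends; M3 is clear from here.
M6 starts after M4 ends; M4 is clear from here.
M5 starts before M6 ends → M6 and M5 overlap.
M8 starts after M6 ends.
M8 starts after M5 ends.

M1 & M2, M5 & M6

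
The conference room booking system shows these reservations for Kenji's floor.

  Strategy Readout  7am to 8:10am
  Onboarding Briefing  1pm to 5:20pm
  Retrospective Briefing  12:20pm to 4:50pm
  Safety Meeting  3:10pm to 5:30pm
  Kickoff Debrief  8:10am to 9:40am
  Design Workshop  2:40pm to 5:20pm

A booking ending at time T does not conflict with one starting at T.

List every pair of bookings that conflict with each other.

Design Workshop & Onboarding Briefing, Design Workshop & Retrospective Briefing, Design Workshop & Safety Meeting, Onboarding Briefing & Retrospective Briefing, Onboarding Briefing & Safety Meeting, Retrospective Briefing & Safety Meeting

Sorted by start: Strategy Readout, Kickoff Debrief, Retrospective Briefing, Onboarding Briefing, Design Workshop, Safety Meeting.
Kickoff Debrief starts exactly when Strategy Readout ends (back-to-back, no overlap) — done with Strategy Readout.
Retrospective Briefing starts after Kickoff Debrief ends — done with Kickoff Debrief.
Onboarding Briefing starts before Retrospective Briefing ends → Retrospective Briefing and Onboarding Briefing overlap.
Design Workshop starts before Retrospective Briefing ends → Retrospective Briefing and Design Workshop overlap.
Safety Meeting starts before Retrospective Briefing ends → Retrospective Briefing and Safety Meeting overlap.
Design Workshop starts before Onboarding Briefing ends → Onboarding Briefing and Design Workshop overlap.
Safety Meeting starts before Onboarding Briefing ends → Onboarding Briefing and Safety Meeting overlap.
Safety Meeting starts before Design Workshop ends → Design Workshop and Safety Meeting overlap.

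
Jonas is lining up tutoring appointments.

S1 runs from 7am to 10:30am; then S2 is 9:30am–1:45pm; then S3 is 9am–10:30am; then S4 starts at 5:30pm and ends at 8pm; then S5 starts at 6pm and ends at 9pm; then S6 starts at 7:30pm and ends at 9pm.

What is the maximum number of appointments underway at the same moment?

Sweep the timeline, counting +1 at each start and −1 at each end (ends before starts at a tie):
7am start S1 → 1
9am start S3 → 2
9:30am start S2 → 3
10:30am end S1 → 2
10:30am end S3 → 1
1:45pm end S2 → 0
5:30pm start S4 → 1
6pm start S5 → 2
7:30pm start S6 → 3
8pm end S4 → 2
9pm end S5 → 1
9pm end S6 → 0
Peak is 3, at 9:30am (S1, S2, S3).

3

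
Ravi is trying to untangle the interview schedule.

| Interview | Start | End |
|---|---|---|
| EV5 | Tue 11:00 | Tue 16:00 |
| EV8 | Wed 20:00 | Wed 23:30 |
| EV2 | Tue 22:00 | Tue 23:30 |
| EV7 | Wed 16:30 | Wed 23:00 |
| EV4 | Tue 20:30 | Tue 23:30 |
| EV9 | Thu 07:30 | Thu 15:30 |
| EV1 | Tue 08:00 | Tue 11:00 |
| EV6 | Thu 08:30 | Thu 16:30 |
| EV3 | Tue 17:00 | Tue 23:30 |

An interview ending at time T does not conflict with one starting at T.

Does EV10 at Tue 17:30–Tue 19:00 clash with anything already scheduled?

Yes — it overlaps EV3

EV1: ends Tue 11:00 at or before EV10 starts Tue 17:30 → clear.
EV5: ends Tue 16:00 at or before EV10 starts Tue 17:30 → clear.
EV3: starts Tue 17:00 before EV10 ends Tue 19:00, and ends Tue 23:30 after EV10 starts Tue 17:30 → overlap.
EV4: starts Tue 20:30 at or after EV10 ends Tue 19:00 → clear.
EV2: starts Tue 22:00 at or after EV10 ends Tue 19:00 → clear.
EV7: starts Wed 16:30 at or after EV10 ends Tue 19:00 → clear.
EV8: starts Wed 20:00 at or after EV10 ends Tue 19:00 → clear.
EV9: starts Thu 07:30 at or after EV10 ends Tue 19:00 → clear.
EV6: starts Thu 08:30 at or after EV10 ends Tue 19:00 → clear.
EV10 overlaps EV3.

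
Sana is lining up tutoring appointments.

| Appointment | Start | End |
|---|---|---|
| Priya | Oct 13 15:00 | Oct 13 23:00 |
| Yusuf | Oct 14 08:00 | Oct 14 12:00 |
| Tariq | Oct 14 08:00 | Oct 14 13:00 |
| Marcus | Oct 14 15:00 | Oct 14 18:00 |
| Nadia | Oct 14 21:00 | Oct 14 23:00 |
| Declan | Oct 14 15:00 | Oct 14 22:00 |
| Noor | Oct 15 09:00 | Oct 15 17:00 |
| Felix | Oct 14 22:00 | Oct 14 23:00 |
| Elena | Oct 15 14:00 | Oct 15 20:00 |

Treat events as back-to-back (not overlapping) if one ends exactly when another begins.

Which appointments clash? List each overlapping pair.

Check each pair: they overlap iff neither finishes before the other starts.
Sorted by start: Priya, Yusuf, Tariq, Marcus, Declan, Nadia, Felix, Noor, Elena.
Yusuf starts after Priya ends, so nothing later overlaps Priya either.
Tariq starts before Yusuf ends → Yusuf and Tariq overlap.
Marcus starts after Yusuf ends, so nothing later overlaps Yusuf either.
Marcus starts after Tariq ends, so nothing later overlaps Tariq either.
Declan starts before Marcus ends → Marcus and Declan overlap.
Nadia starts after Marcus ends, so nothing later overlaps Marcus either.
Nadia starts before Declan ends → Declan and Nadia overlap.
Felix starts exactly when Declan ends (back-to-back, no overlap), so nothing later overlaps Declan either.
Felix starts before Nadia ends → Nadia and Felix overlap.
Noor starts after Nadia ends, so nothing later overlaps Nadia either.
Noor starts after Felix ends, so nothing later overlaps Felix either.
Elena starts before Noor ends → Noor and Elena overlap.

Declan & Marcus, Declan & Nadia, Elena & Noor, Felix & Nadia, Tariq & Yusuf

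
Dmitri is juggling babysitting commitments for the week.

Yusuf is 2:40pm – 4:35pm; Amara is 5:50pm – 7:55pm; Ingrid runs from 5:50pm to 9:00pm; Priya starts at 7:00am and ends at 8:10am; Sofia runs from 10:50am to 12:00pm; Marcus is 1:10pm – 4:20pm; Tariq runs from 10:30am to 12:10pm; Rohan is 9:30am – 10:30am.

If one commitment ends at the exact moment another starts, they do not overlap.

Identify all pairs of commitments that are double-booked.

Amara & Ingrid, Marcus & Yusuf, Sofia & Tariq

Two intervals overlap when each starts before the other ends.
Sorted by start: Priya, Rohan, Tariq, Sofia, Marcus, Yusuf, Amara, Ingrid.
Rohan starts after Priya ends, so nothing later overlaps Priya either.
Tariq starts exactly when Rohan ends (back-to-back, no overlap), so nothing later overlaps Rohan either.
Sofia starts before Tariq ends → Tariq and Sofia overlap.
Marcus starts after Tariq ends, so nothing later overlaps Tariq either.
Marcus starts after Sofia ends, so nothing later overlaps Sofia either.
Yusuf starts before Marcus ends → Marcus and Yusuf overlap.
Amara starts after Marcus ends, so nothing later overlaps Marcus either.
Amara starts after Yusuf ends, so nothing later overlaps Yusuf either.
Ingrid starts before Amara ends → Amara and Ingrid overlap.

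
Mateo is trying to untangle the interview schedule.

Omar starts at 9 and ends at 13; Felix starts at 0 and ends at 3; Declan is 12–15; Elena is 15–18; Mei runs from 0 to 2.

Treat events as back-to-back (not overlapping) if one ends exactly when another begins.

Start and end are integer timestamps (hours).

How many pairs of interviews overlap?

2

Sorted by start: Mei, Felix, Omar, Declan, Elena.
Felix starts before Mei ends → Mei and Felix overlap.
Omar starts after Mei ends, so Mei has no further overlaps.
Omar starts after Felix ends, so Felix has no further overlaps.
Declan starts before Omar ends → Omar and Declan overlap.
Elena starts after Omar ends.
Elena starts exactly when Declan ends (back-to-back, no overlap).
Overlapping pairs: Declan & Omar, Felix & Mei — 2 in total.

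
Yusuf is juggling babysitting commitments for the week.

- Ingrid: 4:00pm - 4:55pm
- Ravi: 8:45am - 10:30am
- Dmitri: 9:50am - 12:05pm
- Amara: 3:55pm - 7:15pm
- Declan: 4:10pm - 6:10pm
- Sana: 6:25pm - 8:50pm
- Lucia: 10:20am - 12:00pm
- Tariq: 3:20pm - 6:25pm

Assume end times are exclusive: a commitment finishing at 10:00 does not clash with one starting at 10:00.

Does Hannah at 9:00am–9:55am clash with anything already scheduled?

Ravi: starts 8:45am before Hannah ends 9:55am, and ends 10:30am after Hannah starts 9:00am → overlap.
Dmitri: starts 9:50am before Hannah ends 9:55am, and ends 12:05pm after Hannah starts 9:00am → overlap.
Lucia: starts 10:20am at or after Hannah ends 9:55am → clear.
Tariq: starts 3:20pm at or after Hannah ends 9:55am → clear.
Amara: starts 3:55pm at or after Hannah ends 9:55am → clear.
Ingrid: starts 4:00pm at or after Hannah ends 9:55am → clear.
Declan: starts 4:10pm at or after Hannah ends 9:55am → clear.
Sana: starts 6:25pm at or after Hannah ends 9:55am → clear.
Hannah overlaps Dmitri, Ravi.

Yes — it overlaps Dmitri, Ravi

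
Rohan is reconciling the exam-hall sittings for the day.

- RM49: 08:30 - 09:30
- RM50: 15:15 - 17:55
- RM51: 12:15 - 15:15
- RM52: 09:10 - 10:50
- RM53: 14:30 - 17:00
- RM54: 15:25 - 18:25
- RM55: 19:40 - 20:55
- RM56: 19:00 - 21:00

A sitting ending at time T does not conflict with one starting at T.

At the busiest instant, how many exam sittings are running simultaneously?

Sort all start/end points and keep a running count:
08:30 start RM49 → 1
09:10 start RM52 → 2
09:30 end RM49 → 1
10:50 end RM52 → 0
12:15 start RM51 → 1
14:30 start RM53 → 2
15:15 end RM51 → 1
15:15 start RM50 → 2
15:25 start RM54 → 3
17:00 end RM53 → 2
17:55 end RM50 → 1
18:25 end RM54 → 0
19:00 start RM56 → 1
19:40 start RM55 → 2
20:55 end RM55 → 1
21:00 end RM56 → 0
Peak is 3, at 15:25 (RM50, RM53, RM54).

3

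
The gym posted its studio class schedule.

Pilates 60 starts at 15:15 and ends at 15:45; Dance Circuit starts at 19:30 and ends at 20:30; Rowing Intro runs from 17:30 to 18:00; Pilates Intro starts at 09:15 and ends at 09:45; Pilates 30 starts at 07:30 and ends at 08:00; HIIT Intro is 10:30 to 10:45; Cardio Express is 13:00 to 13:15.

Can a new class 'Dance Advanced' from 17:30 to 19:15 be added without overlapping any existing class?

Pilates 30: ends 08:00 at or before Dance Advanced starts 17:30 → clear.
Pilates Intro: ends 09:45 at or before Dance Advanced starts 17:30 → clear.
HIIT Intro: ends 10:45 at or before Dance Advanced starts 17:30 → clear.
Cardio Express: ends 13:15 at or before Dance Advanced starts 17:30 → clear.
Pilates 60: ends 15:45 at or before Dance Advanced starts 17:30 → clear.
Rowing Intro: starts 17:30 before Dance Advanced ends 19:15, and ends 18:00 after Dance Advanced starts 17:30 → overlap.
Dance Circuit: starts 19:30 at or after Dance Advanced ends 19:15 → clear.
Dance Advanced overlaps Rowing Intro.

No — it overlaps Rowing Intro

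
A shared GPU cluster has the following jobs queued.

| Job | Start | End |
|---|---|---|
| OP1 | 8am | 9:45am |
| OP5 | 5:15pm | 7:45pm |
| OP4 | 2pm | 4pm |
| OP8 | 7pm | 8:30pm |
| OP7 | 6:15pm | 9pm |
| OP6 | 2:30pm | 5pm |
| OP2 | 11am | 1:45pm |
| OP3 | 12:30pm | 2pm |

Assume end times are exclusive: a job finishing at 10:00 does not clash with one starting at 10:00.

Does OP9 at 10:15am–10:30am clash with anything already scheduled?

No — it doesn't clash with anything

OP1: ends 9:45am at or before OP9 starts 10:15am → clear.
OP2: starts 11am at or after OP9 ends 10:30am → clear.
OP3: starts 12:30pm at or after OP9 ends 10:30am → clear.
OP4: starts 2pm at or after OP9 ends 10:30am → clear.
OP6: starts 2:30pm at or after OP9 ends 10:30am → clear.
OP5: starts 5:15pm at or after OP9 ends 10:30am → clear.
OP7: starts 6:15pm at or after OP9 ends 10:30am → clear.
OP8: starts 7pm at or after OP9 ends 10:30am → clear.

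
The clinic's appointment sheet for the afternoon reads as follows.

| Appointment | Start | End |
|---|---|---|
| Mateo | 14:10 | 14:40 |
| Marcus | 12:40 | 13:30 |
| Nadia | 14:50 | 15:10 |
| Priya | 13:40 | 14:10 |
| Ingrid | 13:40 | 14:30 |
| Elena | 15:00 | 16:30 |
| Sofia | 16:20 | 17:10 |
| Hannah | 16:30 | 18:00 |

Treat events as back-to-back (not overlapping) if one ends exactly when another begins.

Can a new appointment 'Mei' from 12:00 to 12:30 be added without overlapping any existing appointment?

Yes — the slot is free

Marcus: starts 12:40 at or after Mei ends 12:30 → clear.
Priya: starts 13:40 at or after Mei ends 12:30 → clear.
Ingrid: starts 13:40 at or after Mei ends 12:30 → clear.
Mateo: starts 14:10 at or after Mei ends 12:30 → clear.
Nadia: starts 14:50 at or after Mei ends 12:30 → clear.
Elena: starts 15:00 at or after Mei ends 12:30 → clear.
Sofia: starts 16:20 at or after Mei ends 12:30 → clear.
Hannah: starts 16:30 at or after Mei ends 12:30 → clear.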